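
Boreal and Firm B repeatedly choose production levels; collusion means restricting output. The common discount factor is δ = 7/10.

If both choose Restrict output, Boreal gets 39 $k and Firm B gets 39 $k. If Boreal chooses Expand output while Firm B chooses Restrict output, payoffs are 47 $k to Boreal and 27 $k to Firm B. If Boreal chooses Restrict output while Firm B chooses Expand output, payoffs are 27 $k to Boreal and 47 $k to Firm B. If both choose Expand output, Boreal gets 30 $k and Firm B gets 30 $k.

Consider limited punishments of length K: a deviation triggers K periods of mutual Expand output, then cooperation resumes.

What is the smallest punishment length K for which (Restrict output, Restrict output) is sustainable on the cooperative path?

Need Σ_{k=1}^{K} δ^k ≥ (47−39)/(39−30) = 0.8889 at δ = 7/10.
At K = 1 the sum is 0.7000 < 0.8889; at K = 2 it is 1.1900 ≥ 0.8889.
So the minimum punishment length is K = 2.

2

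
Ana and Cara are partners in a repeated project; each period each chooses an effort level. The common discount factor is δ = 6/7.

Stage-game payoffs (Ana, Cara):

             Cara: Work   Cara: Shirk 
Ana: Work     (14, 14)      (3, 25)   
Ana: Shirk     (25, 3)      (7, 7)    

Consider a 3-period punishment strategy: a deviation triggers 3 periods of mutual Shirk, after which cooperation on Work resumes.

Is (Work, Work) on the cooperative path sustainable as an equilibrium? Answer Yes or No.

Comparing payoff streams over the 4 periods until play realigns: cooperate → 14(1+δ+…+δ^3); deviate → 25 + 7(δ+…+δ^3).
Cooperation is sustained iff (14−7)(δ+…+δ^3) ≥ 25−14.
δ+…+δ^3 = 6/7·(1−(6/7)^3)/(1−6/7) = 2.2216, and (25−14)/(14−7) = 1.5714.
2.2216 ≥ 1.5714, so cooperation is sustainable.

Yes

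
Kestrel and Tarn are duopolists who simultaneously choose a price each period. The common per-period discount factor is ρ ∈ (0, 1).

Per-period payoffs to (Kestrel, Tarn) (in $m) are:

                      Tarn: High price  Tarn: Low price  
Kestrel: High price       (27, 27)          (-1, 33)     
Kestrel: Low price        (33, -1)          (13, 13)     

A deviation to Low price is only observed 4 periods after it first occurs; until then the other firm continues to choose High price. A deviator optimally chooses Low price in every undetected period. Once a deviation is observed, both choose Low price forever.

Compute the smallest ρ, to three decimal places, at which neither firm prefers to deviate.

0.740

The best deviation is to choose Low price for all 4 undetected periods, earning 33 each, then 13 forever once detected.
Deviation value: 33(1−ρ^4)/(1−ρ) + 13ρ^4/(1−ρ); cooperation value: 27/(1−ρ).
IC: 27 ≥ 33(1−ρ^4) + 13ρ^4 = 33 − 20ρ^4.
So ρ^4 ≥ 6/20 = 3/10, giving ρ ≥ (3/10)^(1/4) ≈ 0.740.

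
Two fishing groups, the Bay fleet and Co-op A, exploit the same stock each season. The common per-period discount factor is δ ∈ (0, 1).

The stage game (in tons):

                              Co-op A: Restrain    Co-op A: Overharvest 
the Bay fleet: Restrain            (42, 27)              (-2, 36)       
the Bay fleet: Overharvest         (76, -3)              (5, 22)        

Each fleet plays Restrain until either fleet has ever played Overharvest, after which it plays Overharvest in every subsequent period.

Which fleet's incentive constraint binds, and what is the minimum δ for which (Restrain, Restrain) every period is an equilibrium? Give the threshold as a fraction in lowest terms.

Co-op A; δ ≥ 9/14

the Bay fleet: cooperation gives 42 each period; deviation gives 76 once then 5 forever.
  42/(1−δ) ≥ 76 + 5δ/(1−δ) ⇒ δ ≥ 34/71.
Co-op A: cooperation gives 27 each period; deviation gives 36 once then 22 forever.
  δ ≥ 9/14.
Both must hold, so the binding constraint is Co-op A's: δ ≥ 9/14.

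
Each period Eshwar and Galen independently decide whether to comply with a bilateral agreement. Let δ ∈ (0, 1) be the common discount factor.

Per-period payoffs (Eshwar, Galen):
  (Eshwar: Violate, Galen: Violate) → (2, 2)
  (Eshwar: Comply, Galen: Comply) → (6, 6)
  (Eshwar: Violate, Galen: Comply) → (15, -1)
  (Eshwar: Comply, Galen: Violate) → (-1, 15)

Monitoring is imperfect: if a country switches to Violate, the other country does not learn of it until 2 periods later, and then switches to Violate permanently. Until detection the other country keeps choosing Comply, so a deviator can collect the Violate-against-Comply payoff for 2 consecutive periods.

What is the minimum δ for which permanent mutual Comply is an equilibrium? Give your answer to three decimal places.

0.832

A deviator earns 15 for 2 periods, then 2 forever; cooperating earns 6 forever. Multiplying the IC by (1−δ):
6 ≥ 15(1−δ^2) + 2δ^2, so 13·δ^2 ≥ 9 and δ^2 ≥ 9/13.
δ ≥ (9/13)^(1/2) ≈ 0.832.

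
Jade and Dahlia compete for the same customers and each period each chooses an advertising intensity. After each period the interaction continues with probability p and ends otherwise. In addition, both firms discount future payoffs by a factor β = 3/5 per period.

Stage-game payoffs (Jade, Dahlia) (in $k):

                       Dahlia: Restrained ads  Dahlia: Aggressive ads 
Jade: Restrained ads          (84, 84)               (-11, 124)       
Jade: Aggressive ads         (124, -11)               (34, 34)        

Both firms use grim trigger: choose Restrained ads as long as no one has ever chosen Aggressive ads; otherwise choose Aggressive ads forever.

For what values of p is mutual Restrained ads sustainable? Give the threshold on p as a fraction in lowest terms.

With continuation probability p and discount β, the effective per-period discount factor is βp.
Grim-trigger IC: βp ≥ (124−84)/(124−34) = 4/9.
So p ≥ (4/9)/(3/5) = 20/27.

20/27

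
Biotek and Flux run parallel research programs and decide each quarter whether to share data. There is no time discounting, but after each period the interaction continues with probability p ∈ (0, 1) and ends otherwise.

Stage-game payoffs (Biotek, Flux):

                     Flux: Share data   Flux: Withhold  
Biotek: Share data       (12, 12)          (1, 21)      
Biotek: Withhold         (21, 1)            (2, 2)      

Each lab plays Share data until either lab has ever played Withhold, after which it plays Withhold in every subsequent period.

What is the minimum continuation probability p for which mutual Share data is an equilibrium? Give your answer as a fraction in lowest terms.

With no time discounting, the continuation probability p plays the role of the discount factor.
Grim-trigger IC: 12/(1−p) ≥ 21 + 2p/(1−p) ⇒ p ≥ (21−12)/(21−2) = 9/19.

9/19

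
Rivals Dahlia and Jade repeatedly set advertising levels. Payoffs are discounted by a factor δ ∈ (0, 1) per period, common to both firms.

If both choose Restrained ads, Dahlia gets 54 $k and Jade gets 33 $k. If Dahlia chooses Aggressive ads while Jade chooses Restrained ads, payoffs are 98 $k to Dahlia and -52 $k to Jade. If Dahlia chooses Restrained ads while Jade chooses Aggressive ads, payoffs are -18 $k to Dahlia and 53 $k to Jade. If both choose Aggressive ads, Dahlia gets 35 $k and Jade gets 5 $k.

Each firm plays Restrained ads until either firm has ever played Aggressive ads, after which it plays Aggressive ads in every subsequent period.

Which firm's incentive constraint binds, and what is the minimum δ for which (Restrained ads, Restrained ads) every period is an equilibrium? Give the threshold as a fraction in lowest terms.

Dahlia; δ ≥ 44/63

For Dahlia: deviation gain 98−54 = 44, per-period punishment loss 54−35 = 19. IC gives δ ≥ 44/63.
For Jade: gain 20, loss 28 per period, so δ ≥ 20/48 = 5/12.
The tighter constraint is Dahlia's, so cooperation needs δ ≥ 44/63.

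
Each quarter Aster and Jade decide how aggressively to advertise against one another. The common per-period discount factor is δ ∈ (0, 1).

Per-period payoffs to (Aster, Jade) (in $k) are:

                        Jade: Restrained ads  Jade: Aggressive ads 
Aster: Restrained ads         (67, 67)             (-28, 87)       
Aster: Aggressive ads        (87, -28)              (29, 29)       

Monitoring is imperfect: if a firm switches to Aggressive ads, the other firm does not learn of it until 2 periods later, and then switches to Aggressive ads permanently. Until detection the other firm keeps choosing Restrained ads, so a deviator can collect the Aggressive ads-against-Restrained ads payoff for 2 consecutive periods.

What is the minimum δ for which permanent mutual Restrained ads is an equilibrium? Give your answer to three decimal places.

Deviating for the 2 undetected periods gains 87−67 = 20 per period over cooperation, then loses 67−29 = 38 per period forever once punishment starts.
Gain: 20(1 + δ + … + δ^1); loss: 38·δ^2/(1−δ).
No profitable deviation ⇔ 20(1−δ^2) ≤ 38·δ^2, i.e. δ^2 ≥ 20/(20+38) = 10/29.
Hence δ ≥ (10/29)^(1/2) ≈ 0.587.

0.587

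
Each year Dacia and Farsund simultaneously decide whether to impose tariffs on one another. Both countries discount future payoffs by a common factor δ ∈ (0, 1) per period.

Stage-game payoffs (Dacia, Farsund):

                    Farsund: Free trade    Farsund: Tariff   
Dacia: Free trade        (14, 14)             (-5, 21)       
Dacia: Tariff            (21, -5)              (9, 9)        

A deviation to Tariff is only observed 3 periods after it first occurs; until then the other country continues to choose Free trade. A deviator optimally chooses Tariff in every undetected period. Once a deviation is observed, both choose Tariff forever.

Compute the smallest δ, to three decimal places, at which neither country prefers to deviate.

0.836

The best deviation is to choose Tariff for all 3 undetected periods, earning 21 each, then 9 forever once detected.
Deviation value: 21(1−δ^3)/(1−δ) + 9δ^3/(1−δ); cooperation value: 14/(1−δ).
IC: 14 ≥ 21(1−δ^3) + 9δ^3 = 21 − 12δ^3.
So δ^3 ≥ 7/12, giving δ ≥ (7/12)^(1/3) ≈ 0.836.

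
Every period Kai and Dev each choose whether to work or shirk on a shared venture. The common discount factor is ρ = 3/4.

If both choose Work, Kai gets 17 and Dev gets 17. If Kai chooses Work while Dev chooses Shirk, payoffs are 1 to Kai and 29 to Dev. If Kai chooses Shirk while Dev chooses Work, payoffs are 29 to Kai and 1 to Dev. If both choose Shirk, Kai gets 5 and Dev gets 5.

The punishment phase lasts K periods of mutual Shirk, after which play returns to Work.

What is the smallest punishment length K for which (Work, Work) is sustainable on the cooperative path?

2

No profitable deviation requires (17−5)(ρ+…+ρ^K) ≥ 29−17, i.e. ρ+…+ρ^K ≥ 1 ≈ 1.0000.
With ρ = 3/4, the partial sums are K=1: 0.7500, K=2: 1.3125.
K = 2 is the first length at which the sum reaches 1.0000.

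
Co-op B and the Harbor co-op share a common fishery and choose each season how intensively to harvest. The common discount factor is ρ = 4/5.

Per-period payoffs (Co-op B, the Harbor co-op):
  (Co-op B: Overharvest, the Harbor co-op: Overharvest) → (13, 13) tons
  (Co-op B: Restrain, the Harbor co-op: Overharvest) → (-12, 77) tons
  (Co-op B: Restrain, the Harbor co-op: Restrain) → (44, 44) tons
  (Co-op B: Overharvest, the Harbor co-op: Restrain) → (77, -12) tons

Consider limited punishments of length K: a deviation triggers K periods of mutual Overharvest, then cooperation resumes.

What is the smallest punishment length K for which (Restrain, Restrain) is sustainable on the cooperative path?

2

No profitable deviation requires (44−13)(ρ+…+ρ^K) ≥ 77−44, i.e. ρ+…+ρ^K ≥ 33/31 ≈ 1.0645.
With ρ = 4/5, the partial sums are K=1: 0.8000, K=2: 1.4400.
K = 2 is the first length at which the sum reaches 1.0645.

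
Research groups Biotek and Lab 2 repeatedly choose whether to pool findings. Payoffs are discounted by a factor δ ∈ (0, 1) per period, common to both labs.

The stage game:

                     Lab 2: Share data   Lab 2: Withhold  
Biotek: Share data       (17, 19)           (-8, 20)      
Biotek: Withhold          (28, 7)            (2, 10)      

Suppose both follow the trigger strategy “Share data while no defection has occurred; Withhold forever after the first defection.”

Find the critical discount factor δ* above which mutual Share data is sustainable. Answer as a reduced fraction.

11/26

For Biotek: deviation gain 28−17 = 11, per-period punishment loss 17−2 = 15. IC gives δ ≥ 11/26.
For Lab 2: gain 1, loss 9 per period, so δ ≥ 1/10.
The tighter constraint is Biotek's, so cooperation needs δ ≥ 11/26.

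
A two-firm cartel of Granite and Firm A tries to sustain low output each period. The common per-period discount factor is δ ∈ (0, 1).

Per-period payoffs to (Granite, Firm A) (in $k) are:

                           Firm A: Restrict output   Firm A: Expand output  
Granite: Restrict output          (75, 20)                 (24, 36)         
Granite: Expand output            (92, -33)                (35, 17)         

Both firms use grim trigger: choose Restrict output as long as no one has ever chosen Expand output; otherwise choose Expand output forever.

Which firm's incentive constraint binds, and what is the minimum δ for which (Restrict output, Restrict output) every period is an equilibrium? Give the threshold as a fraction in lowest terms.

Firm A; δ ≥ 16/19

For Granite: deviation gain 92−75 = 17, per-period punishment loss 75−35 = 40. IC gives δ ≥ 17/57.
For Firm A: gain 16, loss 3 per period, so δ ≥ 16/19.
The tighter constraint is Firm A's, so cooperation needs δ ≥ 16/19.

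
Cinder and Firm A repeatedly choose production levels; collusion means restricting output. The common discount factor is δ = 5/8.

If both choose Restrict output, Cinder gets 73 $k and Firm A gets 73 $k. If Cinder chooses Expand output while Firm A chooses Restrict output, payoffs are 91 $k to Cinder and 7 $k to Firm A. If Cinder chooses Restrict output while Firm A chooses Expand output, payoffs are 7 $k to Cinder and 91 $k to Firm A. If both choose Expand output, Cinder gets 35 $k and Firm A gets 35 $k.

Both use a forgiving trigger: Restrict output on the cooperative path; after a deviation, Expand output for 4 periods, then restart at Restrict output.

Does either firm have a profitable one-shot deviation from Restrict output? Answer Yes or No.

No

Comparing payoff streams over the 5 periods until play realigns: cooperate → 73(1+δ+…+δ^4); deviate → 91 + 35(δ+…+δ^4).
Cooperation is sustained iff (73−35)(δ+…+δ^4) ≥ 91−73.
δ+…+δ^4 = 5/8·(1−(5/8)^4)/(1−5/8) = 1.4124, and (91−73)/(73−35) = 0.4737.
1.4124 ≥ 0.4737, so cooperation is sustainable.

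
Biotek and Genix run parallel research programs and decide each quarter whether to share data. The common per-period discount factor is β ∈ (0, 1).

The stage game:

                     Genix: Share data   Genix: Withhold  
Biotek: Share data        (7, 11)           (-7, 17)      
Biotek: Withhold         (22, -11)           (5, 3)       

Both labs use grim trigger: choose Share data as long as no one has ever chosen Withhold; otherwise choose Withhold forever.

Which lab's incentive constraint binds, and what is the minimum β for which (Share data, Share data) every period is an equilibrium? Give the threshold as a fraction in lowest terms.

Biotek; β ≥ 15/17

Biotek: cooperation gives 7 each period; deviation gives 22 once then 5 forever.
  7/(1−β) ≥ 22 + 5β/(1−β) ⇒ β ≥ 15/17.
Genix: cooperation gives 11 each period; deviation gives 17 once then 3 forever.
  β ≥ 6/14 = 3/7.
Both must hold, so the binding constraint is Biotek's: β ≥ 15/17.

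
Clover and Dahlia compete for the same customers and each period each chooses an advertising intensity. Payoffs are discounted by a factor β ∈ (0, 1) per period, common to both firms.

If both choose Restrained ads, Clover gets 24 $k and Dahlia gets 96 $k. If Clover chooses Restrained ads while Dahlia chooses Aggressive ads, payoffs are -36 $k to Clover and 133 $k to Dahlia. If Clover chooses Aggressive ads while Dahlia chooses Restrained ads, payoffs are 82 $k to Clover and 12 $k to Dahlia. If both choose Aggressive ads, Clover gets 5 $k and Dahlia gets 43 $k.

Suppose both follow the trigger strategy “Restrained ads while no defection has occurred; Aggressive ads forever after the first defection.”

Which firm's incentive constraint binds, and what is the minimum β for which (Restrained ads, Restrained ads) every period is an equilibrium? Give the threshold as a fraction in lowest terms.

Clover; β ≥ 58/77

Clover's threshold: (82−24)/(82−5) = 58/77.
Dahlia's threshold: (133−96)/(133−43) = 37/90.
58/77 > 37/90, so Clover binds and β* = 58/77.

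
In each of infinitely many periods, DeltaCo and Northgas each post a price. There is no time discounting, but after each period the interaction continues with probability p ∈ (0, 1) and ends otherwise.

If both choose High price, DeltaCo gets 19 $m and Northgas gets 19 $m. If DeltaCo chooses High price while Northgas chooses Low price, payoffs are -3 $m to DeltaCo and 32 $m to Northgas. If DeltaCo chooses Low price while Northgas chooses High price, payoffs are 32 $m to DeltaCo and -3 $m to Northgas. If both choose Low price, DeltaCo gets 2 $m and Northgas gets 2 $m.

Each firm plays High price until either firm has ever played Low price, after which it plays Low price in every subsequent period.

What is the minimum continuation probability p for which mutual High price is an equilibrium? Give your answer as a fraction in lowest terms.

With no time discounting, the continuation probability p plays the role of the discount factor.
Grim-trigger IC: 19/(1−p) ≥ 32 + 2p/(1−p) ⇒ p ≥ (32−19)/(32−2) = 13/30.

13/30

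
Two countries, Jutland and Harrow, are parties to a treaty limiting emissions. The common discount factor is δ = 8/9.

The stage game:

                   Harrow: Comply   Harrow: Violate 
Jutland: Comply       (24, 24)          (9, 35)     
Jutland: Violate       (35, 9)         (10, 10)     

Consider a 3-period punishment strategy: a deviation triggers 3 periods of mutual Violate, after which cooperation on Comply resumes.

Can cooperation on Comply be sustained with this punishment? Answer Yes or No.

Comparing payoff streams over the 4 periods until play realigns: cooperate → 24(1+δ+…+δ^3); deviate → 35 + 10(δ+…+δ^3).
Cooperation is sustained iff (24−10)(δ+…+δ^3) ≥ 35−24.
δ+…+δ^3 = 8/9·(1−(8/9)^3)/(1−8/9) = 2.3813, and (35−24)/(24−10) = 0.7857.
2.3813 ≥ 0.7857, so cooperation is sustainable.

Yes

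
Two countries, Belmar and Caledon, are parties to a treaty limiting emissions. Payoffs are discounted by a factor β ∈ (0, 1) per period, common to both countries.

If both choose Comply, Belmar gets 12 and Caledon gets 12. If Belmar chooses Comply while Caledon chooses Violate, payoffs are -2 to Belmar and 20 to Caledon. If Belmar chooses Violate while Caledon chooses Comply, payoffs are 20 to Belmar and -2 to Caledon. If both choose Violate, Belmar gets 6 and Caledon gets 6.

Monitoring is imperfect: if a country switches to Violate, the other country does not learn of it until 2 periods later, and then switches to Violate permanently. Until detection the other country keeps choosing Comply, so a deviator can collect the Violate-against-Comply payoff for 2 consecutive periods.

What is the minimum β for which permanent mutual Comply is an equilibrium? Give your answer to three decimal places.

0.756

A deviator earns 20 for 2 periods, then 6 forever; cooperating earns 12 forever. Multiplying the IC by (1−β):
12 ≥ 20(1−β^2) + 6β^2, so 14·β^2 ≥ 8 and β^2 ≥ 4/7.
β ≥ (4/7)^(1/2) ≈ 0.756.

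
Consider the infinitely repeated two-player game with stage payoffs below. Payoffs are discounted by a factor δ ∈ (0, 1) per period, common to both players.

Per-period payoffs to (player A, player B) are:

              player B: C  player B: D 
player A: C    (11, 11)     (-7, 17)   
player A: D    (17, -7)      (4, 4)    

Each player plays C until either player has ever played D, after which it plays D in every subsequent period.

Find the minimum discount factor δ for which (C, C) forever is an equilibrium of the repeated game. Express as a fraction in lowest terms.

11/(1−δ) ≥ 17 + 4δ/(1−δ)
11 ≥ 17 − 13δ
δ ≥ 6/13.

6/13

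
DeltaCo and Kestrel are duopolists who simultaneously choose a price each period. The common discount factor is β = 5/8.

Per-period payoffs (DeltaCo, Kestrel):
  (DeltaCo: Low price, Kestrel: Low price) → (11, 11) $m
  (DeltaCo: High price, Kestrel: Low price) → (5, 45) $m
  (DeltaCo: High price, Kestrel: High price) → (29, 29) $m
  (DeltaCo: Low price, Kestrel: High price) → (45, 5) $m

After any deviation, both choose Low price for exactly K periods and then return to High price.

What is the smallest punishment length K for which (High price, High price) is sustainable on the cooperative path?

2

IC: β(1−β^K)/(1−β) ≥ (45−29)/(29−11) = 8/9.
With β = 5/8: need 1 − β^K ≥ 8/9·(1−5/8)/(5/8), i.e. β^K ≤ 0.4667.
Since (5/8)^1 = 0.6250 and (5/8)^2 = 0.3906, the smallest such K is 2.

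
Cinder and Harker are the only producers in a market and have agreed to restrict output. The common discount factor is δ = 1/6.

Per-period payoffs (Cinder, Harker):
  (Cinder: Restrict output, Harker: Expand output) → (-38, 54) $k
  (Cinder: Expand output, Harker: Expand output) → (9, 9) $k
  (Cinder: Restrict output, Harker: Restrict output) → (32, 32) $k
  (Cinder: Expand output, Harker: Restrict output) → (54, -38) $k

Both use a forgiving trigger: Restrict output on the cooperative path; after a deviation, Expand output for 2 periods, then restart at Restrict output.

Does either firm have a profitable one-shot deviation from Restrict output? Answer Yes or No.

A one-shot deviation gives 54 now, then 9 for 2 periods, then back to 32.
Gain from deviating: (54−32) today; loss: (32−9) in each of the next 2 periods.
No-deviation condition: (32−9)(δ+…+δ^2) ≥ 54−32, i.e. δ+…+δ^2 ≥ 22/23.
At δ = 1/6: δ+…+δ^2 = 0.1944 < 0.9565.
So cooperation is not sustainable.

Yes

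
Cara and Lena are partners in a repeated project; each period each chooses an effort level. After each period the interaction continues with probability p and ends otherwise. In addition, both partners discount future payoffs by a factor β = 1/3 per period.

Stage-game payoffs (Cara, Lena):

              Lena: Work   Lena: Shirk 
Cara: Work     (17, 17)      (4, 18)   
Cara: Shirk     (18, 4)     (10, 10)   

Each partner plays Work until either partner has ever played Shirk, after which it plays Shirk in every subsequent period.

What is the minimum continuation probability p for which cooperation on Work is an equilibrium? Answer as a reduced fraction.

Expected continuation weight on next period's payoff is β·p = 1/3·p, which plays the role of the discount factor.
Cooperation requires 1/3·p ≥ (18−17)/(18−10) = 1/8, hence p ≥ 3/8.

3/8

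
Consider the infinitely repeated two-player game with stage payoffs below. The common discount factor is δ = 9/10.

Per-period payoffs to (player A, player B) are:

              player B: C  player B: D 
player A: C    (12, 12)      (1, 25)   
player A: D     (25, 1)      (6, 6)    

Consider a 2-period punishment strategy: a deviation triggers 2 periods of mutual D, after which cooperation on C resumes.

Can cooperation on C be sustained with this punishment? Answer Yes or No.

No

Comparing payoff streams over the 3 periods until play realigns: cooperate → 12(1+δ+…+δ^2); deviate → 25 + 6(δ+…+δ^2).
Cooperation is sustained iff (12−6)(δ+…+δ^2) ≥ 25−12.
δ+…+δ^2 = 9/10·(1−(9/10)^2)/(1−9/10) = 1.7100, and (25−12)/(12−6) = 2.1667.
1.7100 < 2.1667, so cooperation is not sustainable.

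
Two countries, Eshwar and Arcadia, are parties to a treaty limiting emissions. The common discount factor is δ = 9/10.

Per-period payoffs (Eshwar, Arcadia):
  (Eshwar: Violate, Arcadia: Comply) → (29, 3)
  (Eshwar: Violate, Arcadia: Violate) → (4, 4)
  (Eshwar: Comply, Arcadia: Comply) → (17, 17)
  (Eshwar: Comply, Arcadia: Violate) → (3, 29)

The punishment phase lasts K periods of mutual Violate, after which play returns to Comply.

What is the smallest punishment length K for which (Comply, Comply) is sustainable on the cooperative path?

IC: δ(1−δ^K)/(1−δ) ≥ (29−17)/(17−4) = 12/13.
With δ = 9/10: need 1 − δ^K ≥ 12/13·(1−9/10)/(9/10), i.e. δ^K ≤ 0.8974.
Since (9/10)^1 = 0.9000 and (9/10)^2 = 0.8100, the smallest such K is 2.

2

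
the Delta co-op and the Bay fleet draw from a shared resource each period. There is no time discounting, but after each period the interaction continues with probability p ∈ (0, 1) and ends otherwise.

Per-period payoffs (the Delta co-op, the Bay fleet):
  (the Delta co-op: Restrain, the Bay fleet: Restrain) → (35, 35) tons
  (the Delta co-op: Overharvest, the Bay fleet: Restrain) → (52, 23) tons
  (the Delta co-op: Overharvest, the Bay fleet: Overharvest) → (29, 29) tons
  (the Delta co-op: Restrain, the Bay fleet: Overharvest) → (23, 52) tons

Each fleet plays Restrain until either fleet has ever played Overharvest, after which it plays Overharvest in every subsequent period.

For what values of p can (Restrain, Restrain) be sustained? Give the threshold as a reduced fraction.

With no time discounting, the continuation probability p plays the role of the discount factor.
Grim-trigger IC: 35/(1−p) ≥ 52 + 29p/(1−p) ⇒ p ≥ (52−35)/(52−29) = 17/23.

17/23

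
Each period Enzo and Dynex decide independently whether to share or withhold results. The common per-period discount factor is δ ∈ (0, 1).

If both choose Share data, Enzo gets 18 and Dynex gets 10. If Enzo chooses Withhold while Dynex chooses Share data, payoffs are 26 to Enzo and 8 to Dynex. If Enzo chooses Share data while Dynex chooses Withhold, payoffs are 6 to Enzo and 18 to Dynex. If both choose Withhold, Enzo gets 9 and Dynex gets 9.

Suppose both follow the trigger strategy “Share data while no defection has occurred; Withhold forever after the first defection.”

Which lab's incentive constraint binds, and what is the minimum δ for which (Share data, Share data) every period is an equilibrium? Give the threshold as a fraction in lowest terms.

Dynex; δ ≥ 8/9

Enzo: cooperation gives 18 each period; deviation gives 26 once then 9 forever.
  18/(1−δ) ≥ 26 + 9δ/(1−δ) ⇒ δ ≥ 8/17.
Dynex: cooperation gives 10 each period; deviation gives 18 once then 9 forever.
  δ ≥ 8/9.
Both must hold, so the binding constraint is Dynex's: δ ≥ 8/9.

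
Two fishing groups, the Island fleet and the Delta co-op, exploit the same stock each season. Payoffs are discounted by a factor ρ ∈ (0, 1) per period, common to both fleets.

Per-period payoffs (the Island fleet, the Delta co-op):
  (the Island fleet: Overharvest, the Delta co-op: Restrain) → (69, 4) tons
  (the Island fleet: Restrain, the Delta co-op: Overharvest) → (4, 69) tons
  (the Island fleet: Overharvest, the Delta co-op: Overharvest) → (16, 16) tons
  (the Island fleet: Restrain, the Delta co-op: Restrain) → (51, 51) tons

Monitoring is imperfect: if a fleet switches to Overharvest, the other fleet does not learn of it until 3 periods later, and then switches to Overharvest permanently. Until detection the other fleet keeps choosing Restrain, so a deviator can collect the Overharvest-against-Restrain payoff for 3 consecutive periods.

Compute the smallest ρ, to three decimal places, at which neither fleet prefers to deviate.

A deviator earns 69 for 3 periods, then 16 forever; cooperating earns 51 forever. Multiplying the IC by (1−ρ):
51 ≥ 69(1−ρ^3) + 16ρ^3, so 53·ρ^3 ≥ 18 and ρ^3 ≥ 18/53.
ρ ≥ (18/53)^(1/3) ≈ 0.698.

0.698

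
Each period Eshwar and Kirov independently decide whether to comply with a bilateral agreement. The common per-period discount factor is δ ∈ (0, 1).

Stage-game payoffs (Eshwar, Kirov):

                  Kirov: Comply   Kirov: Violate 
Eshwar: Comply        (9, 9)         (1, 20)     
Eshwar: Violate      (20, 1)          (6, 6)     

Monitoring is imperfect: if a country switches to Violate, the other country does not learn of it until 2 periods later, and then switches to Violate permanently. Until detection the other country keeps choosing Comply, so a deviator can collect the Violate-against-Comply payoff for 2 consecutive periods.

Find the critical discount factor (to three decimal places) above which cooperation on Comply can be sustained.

The best deviation is to choose Violate for all 2 undetected periods, earning 20 each, then 6 forever once detected.
Deviation value: 20(1−δ^2)/(1−δ) + 6δ^2/(1−δ); cooperation value: 9/(1−δ).
IC: 9 ≥ 20(1−δ^2) + 6δ^2 = 20 − 14δ^2.
So δ^2 ≥ 11/14, giving δ ≥ (11/14)^(1/2) ≈ 0.886.

0.886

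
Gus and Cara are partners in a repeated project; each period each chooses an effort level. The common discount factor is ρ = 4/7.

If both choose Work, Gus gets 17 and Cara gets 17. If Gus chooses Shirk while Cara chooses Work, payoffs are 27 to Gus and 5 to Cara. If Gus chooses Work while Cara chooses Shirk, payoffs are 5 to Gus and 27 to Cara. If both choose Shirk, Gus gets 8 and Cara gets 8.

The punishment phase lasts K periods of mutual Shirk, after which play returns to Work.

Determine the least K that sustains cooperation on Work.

IC: ρ(1−ρ^K)/(1−ρ) ≥ (27−17)/(17−8) = 10/9.
With ρ = 4/7: need 1 − ρ^K ≥ 10/9·(1−4/7)/(4/7), i.e. ρ^K ≤ 0.1667.
Since (4/7)^3 = 0.1866 and (4/7)^4 = 0.1066, the smallest such K is 4.

4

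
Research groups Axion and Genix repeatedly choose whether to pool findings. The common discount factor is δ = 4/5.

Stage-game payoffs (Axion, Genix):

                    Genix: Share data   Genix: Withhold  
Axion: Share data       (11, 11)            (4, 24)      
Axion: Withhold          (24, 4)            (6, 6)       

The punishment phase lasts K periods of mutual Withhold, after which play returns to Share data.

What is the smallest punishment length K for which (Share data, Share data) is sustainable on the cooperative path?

No profitable deviation requires (11−6)(δ+…+δ^K) ≥ 24−11, i.e. δ+…+δ^K ≥ 13/5 ≈ 2.6000.
With δ = 4/5, the partial sums are K=1: 0.8000, K=2: 1.4400, K=3: 1.9520, K=4: 2.3616, K=5: 2.6893.
K = 5 is the first length at which the sum reaches 2.6000.

5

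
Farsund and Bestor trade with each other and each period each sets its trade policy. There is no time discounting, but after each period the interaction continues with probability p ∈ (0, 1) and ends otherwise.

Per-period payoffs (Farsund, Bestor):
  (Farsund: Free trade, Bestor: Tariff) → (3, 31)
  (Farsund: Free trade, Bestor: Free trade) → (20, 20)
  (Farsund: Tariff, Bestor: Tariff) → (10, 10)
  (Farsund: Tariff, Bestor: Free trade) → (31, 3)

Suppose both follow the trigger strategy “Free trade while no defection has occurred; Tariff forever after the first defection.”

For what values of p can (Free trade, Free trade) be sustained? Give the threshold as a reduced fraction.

Expected cooperation value is 20 + p·20 + p²·20 + … = 20/(1−p); deviation gives 31 + p·10/(1−p).
20 ≥ 31(1−p) + 10p ⇒ 21p ≥ 11 ⇒ p ≥ 11/21.

11/21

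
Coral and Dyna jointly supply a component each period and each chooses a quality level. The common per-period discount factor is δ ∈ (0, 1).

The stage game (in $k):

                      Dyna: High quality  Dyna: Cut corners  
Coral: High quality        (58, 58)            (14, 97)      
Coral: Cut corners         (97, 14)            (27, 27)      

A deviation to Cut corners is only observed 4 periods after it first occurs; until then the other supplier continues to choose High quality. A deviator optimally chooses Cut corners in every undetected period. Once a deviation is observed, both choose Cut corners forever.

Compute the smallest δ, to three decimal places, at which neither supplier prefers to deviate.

A deviator earns 97 for 4 periods, then 27 forever; cooperating earns 58 forever. Multiplying the IC by (1−δ):
58 ≥ 97(1−δ^4) + 27δ^4, so 70·δ^4 ≥ 39 and δ^4 ≥ 39/70.
δ ≥ (39/70)^(1/4) ≈ 0.864.

0.864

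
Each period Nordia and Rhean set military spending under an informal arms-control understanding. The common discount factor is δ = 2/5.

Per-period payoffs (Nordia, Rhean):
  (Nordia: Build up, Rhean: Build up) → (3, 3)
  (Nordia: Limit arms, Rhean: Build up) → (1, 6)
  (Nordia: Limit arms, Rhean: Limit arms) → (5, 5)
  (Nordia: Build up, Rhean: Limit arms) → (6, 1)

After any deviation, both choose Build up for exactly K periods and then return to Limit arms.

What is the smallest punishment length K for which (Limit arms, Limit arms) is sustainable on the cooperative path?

2

Need Σ_{k=1}^{K} δ^k ≥ (6−5)/(5−3) = 0.5000 at δ = 2/5.
At K = 1 the sum is 0.4000 < 0.5000; at K = 2 it is 0.5600 ≥ 0.5000.
So the minimum punishment length is K = 2.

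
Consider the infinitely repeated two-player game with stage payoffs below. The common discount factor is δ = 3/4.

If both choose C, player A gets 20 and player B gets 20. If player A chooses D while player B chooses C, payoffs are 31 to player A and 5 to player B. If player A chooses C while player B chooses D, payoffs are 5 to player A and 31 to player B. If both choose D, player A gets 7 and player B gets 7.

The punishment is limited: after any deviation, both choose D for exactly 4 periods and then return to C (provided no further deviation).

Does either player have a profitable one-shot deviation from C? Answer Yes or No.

No

A one-shot deviation gives 31 now, then 7 for 4 periods, then back to 20.
Gain from deviating: (31−20) today; loss: (20−7) in each of the next 4 periods.
No-deviation condition: (20−7)(δ+…+δ^4) ≥ 31−20, i.e. δ+…+δ^4 ≥ 11/13.
At δ = 3/4: δ+…+δ^4 = 2.0508 ≥ 0.8462.
So cooperation is sustainable.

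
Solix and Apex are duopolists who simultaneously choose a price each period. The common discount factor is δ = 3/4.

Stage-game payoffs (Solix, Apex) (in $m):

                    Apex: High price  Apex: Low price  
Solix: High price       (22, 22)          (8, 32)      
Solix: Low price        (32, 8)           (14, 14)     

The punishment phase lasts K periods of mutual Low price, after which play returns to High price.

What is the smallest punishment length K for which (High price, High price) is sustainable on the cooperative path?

2

Need Σ_{k=1}^{K} δ^k ≥ (32−22)/(22−14) = 1.2500 at δ = 3/4.
At K = 1 the sum is 0.7500 < 1.2500; at K = 2 it is 1.3125 ≥ 1.2500.
So the minimum punishment length is K = 2.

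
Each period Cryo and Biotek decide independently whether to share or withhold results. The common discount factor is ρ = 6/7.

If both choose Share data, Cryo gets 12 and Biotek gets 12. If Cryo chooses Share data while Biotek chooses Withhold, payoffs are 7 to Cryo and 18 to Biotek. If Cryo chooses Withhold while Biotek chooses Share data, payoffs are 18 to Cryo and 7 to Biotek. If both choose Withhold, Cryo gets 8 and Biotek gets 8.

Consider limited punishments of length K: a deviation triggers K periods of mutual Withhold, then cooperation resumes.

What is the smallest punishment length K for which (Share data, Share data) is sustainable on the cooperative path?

2

No profitable deviation requires (12−8)(ρ+…+ρ^K) ≥ 18−12, i.e. ρ+…+ρ^K ≥ 3/2 ≈ 1.5000.
With ρ = 6/7, the partial sums are K=1: 0.8571, K=2: 1.5918.
K = 2 is the first length at which the sum reaches 1.5000.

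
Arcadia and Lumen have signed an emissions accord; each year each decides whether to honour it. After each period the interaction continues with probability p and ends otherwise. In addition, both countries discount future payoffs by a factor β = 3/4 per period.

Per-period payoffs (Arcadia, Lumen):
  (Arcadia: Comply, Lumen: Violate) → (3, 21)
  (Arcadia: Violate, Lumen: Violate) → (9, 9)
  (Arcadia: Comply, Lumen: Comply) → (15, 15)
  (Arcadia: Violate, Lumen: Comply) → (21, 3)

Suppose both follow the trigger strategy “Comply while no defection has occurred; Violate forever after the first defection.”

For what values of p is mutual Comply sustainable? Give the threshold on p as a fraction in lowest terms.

Expected continuation weight on next period's payoff is β·p = 3/4·p, which plays the role of the discount factor.
Cooperation requires 3/4·p ≥ (21−15)/(21−9) = 1/2, hence p ≥ 2/3.

2/3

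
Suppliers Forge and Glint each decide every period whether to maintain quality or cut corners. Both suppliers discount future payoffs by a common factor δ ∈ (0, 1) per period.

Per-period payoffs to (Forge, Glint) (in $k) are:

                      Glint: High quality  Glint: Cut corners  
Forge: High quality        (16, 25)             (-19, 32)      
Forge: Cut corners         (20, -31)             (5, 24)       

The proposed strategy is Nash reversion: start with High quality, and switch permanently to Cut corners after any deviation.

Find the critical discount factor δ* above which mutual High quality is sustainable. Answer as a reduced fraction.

7/8

For Forge: deviation gain 20−16 = 4, per-period punishment loss 16−5 = 11. IC gives δ ≥ 4/15.
For Glint: gain 7, loss 1 per period, so δ ≥ 7/8.
The tighter constraint is Glint's, so cooperation needs δ ≥ 7/8.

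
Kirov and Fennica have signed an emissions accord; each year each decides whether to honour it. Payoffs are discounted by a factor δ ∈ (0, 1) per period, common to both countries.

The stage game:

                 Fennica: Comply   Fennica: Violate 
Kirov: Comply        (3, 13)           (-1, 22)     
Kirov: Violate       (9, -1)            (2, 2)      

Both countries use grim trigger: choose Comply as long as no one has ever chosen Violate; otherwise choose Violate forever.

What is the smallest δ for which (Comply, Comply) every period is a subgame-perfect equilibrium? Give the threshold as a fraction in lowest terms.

6/7

Kirov's threshold: (9−3)/(9−2) = 6/7.
Fennica's threshold: (22−13)/(22−2) = 9/20.
6/7 > 9/20, so Kirov binds and δ* = 6/7.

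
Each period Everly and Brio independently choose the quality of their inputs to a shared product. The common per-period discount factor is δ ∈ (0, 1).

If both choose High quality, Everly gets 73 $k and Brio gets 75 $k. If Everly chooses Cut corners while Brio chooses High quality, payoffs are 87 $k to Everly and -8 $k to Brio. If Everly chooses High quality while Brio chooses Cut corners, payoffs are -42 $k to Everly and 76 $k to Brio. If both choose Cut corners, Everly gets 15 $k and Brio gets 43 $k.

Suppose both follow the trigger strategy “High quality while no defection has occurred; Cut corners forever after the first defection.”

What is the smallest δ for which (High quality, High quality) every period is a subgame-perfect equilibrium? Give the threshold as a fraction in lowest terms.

For Everly: deviation gain 87−73 = 14, per-period punishment loss 73−15 = 58. IC gives δ ≥ 14/72 = 7/36.
For Brio: gain 1, loss 32 per period, so δ ≥ 1/33.
The tighter constraint is Everly's, so cooperation needs δ ≥ 7/36.

7/36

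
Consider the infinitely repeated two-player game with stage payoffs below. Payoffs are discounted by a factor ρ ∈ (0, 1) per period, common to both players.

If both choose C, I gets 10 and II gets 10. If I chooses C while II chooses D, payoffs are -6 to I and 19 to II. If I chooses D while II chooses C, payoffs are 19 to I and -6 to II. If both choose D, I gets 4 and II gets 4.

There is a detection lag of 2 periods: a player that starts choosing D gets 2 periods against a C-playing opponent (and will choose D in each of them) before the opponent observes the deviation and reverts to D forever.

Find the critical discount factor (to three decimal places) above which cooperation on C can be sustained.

The best deviation is to choose D for all 2 undetected periods, earning 19 each, then 4 forever once detected.
Deviation value: 19(1−ρ^2)/(1−ρ) + 4ρ^2/(1−ρ); cooperation value: 10/(1−ρ).
IC: 10 ≥ 19(1−ρ^2) + 4ρ^2 = 19 − 15ρ^2.
So ρ^2 ≥ 9/15 = 3/5, giving ρ ≥ (3/5)^(1/2) ≈ 0.775.

0.775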